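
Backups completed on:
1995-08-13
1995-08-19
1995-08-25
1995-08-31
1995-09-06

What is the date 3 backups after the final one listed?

The spacing is 6, 6, 6, 6 days — always 6 days.
1995-09-06 + 6 days = 1995-09-12.
1995-09-12 + 6 days = 1995-09-18.
1995-09-18 + 6 days = 1995-09-24.

1995-09-24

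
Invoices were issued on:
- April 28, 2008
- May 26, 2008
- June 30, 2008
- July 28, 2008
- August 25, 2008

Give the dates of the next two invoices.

These are Mondays with 28, 35, 28, 28-day gaps.
Each is the final Monday of its month — June 30, 2008 is past the 28th, so '4th Monday' doesn't fit.
September 2008 ends with Monday September 29, 2008.
October 2008 ends with Monday October 27, 2008.

September 29, 2008; October 27, 2008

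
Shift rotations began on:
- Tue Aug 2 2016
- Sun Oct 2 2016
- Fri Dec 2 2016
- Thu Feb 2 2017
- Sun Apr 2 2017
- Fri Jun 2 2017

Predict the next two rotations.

Gaps: 61, 61, 62, 59, 61 days — not constant. Every event is on the 2nd of the month.
Pattern: the 2nd of every 2 months.
August 2017: Wed Aug 2 2017.
Next: October 2017 → Mon Oct 2 2017.

Wed Aug 2 2017, Mon Oct 2 2017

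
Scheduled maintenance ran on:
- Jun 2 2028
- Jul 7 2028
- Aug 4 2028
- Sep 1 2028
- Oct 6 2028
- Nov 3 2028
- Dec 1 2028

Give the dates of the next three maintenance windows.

Gaps: 35, 28, 28, 35, 28, 28 days — a mix of 28 and 35. Every date is a Friday.
Each is the 1st Friday of its month.
January 2029 — 1st Friday is Jan 5 2029.
1st Friday of February 2029: Feb 2 2029.
1st Friday of March 2029: Mar 2 2029.

Jan 5 2029, Feb 2 2029, Mar 2 2029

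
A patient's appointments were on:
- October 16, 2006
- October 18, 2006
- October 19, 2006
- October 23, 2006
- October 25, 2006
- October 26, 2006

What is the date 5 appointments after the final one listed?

November 8, 2006

Every event lands on a Monday or Wednesday or Thursday (gaps cycle 2, 1, 4, 2, 1).
So the schedule is: every Monday, Wednesday and Thursday.
The following Monday is October 30, 2006.
Next Wednesday: November 1, 2006.
The following Thursday is November 2, 2006.
Next Monday: November 6, 2006.
The following Wednesday is November 8, 2006.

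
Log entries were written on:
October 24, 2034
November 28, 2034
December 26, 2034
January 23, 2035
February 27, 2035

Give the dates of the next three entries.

All dates are Tuesdays, 35, 28, 28, 35 days apart.
Specifically, the 4th Tuesday of each month.
March 2035 — 4th Tuesday is March 27, 2035.
April 2035 — 4th Tuesday is April 24, 2035.
May 2035 — 4th Tuesday is May 22, 2035.

March 27, 2035; April 24, 2035; May 22, 2035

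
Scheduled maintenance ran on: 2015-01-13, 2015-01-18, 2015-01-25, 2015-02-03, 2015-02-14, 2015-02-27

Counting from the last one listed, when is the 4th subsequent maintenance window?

Gaps: 5, 7, 9, 11, 13 days — each gap is 2 larger than the previous one.
Next gap: 15 days. 2015-02-27 + 15 days = 2015-03-14.
Next gap: 17 days. 2015-03-14 + 17 days = 2015-03-31.
Next gap: 19 days. 2015-03-31 + 19 days = 2015-04-19.
Next gap: 21 days. 2015-04-19 + 21 days = 2015-05-10.

2015-05-10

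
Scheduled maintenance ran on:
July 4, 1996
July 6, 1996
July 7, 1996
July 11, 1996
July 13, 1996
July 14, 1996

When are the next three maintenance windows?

July 18, 1996; July 20, 1996; July 21, 1996

The gap pattern 2, 1, 4, 2, 1 repeats every 3 events.
These are the Thursdays, Saturdays and Sundays of each week.
Next Thursday: July 18, 1996.
The following Saturday is July 20, 1996.
The following Sunday is July 21, 1996.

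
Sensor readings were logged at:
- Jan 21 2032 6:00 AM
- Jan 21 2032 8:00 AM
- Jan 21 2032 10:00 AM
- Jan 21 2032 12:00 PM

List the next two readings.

Spacing: 2, 2, 2 h — constant 2 h.
Jan 21 2032 12:00 PM + 2 h = Jan 21 2032 2:00 PM.
Jan 21 2032 2:00 PM + 2 h = Jan 21 2032 4:00 PM.

Jan 21 2032 2:00 PM, Jan 21 2032 4:00 PM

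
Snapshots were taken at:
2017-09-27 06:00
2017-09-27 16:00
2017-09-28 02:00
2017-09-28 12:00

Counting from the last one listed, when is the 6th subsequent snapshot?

2017-10-01 00:00

The interval is a steady 10 hours (10, 10, 10).
2017-09-28 12:00 + 10 h = 2017-09-28 22:00.
2017-09-28 22:00 + 10 h = 2017-09-29 08:00.
2017-09-29 08:00 + 10 h = 2017-09-29 18:00.
2017-09-29 18:00 + 10 h = 2017-09-30 04:00.
2017-09-30 04:00 + 10 h = 2017-09-30 14:00.
2017-09-30 14:00 + 10 h = 2017-10-01 00:00.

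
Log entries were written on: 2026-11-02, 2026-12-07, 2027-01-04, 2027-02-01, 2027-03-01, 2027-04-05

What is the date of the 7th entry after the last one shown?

2027-11-01

Gaps: 35, 28, 28, 28, 35 days — a mix of 28 and 35. Every date is a Monday.
Each is the 1st Monday of its month.
1st Monday of May 2027: 2027-05-03.
June 2027 — 1st Monday is 2027-06-07.
July 2027 — 1st Monday is 2027-07-05.
August 2027 — 1st Monday is 2027-08-02.
1st Monday of September 2027: 2027-09-06.
1st Monday of October 2027: 2027-10-04.
1st Monday of November 2027: 2027-11-01.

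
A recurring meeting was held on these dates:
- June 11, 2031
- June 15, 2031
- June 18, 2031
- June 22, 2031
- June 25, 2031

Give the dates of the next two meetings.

Gaps: 4, 3, 4, 3 days — not constant, but cyclic with period 2.
The events fall on every Wednesday and Sunday.
Next Sunday: June 29, 2031.
Next Wednesday: July 2, 2031.

June 29, 2031; July 2, 2031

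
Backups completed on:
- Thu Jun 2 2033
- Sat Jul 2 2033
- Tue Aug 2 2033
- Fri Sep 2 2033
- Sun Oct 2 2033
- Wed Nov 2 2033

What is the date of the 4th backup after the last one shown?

Thu Mar 2 2034

Gaps: 30, 31, 31, 30, 31 days — not constant. Every event is on the 2nd of the month.
Pattern: the 2nd of each month.
Next: December 2033 → Fri Dec 2 2033.
Next: January 2034 → Mon Jan 2 2034.
February 2034: Thu Feb 2 2034.
Next: March 2034 → Thu Mar 2 2034.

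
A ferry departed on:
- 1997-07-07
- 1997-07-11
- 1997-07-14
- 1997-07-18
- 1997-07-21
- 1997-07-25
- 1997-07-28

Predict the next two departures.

1997-08-01, 1997-08-04

The gap pattern 4, 3, 4, 3, 4, 3 repeats every 2 events.
These are the Mondays and Fridays of each week.
The following Friday is 1997-08-01.
The following Monday is 1997-08-04.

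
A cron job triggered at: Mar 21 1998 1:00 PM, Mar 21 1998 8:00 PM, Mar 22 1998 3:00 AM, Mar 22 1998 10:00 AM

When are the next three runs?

Mar 22 1998 5:00 PM, Mar 23 1998 12:00 AM, Mar 23 1998 7:00 AM

Gaps: 7, 7, 7 hours — each event is 7 hours after the previous one.
Mar 22 1998 10:00 AM + 7 h = Mar 22 1998 5:00 PM.
Mar 22 1998 5:00 PM + 7 h = Mar 23 1998 12:00 AM.
Mar 23 1998 12:00 AM + 7 h = Mar 23 1998 7:00 AM.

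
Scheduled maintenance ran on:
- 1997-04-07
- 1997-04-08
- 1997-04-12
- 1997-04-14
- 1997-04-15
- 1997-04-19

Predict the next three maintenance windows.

Every event lands on a Monday or Tuesday or Saturday (gaps cycle 1, 4, 2, 1, 4).
So the schedule is: every Monday, Tuesday and Saturday.
The following Monday is 1997-04-21.
Next Tuesday: 1997-04-22.
Next Saturday: 1997-04-26.

1997-04-21, 1997-04-22, 1997-04-26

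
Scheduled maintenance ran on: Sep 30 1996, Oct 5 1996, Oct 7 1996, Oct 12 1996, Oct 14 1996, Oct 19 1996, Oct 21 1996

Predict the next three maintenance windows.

Oct 26 1996, Oct 28 1996, Nov 2 1996

Every event lands on a Monday or Saturday (gaps cycle 5, 2, 5, 2, 5, 2).
So the schedule is: every Monday and Saturday.
Next Saturday: Oct 26 1996.
Next Monday: Oct 28 1996.
Next Saturday: Nov 2 1996.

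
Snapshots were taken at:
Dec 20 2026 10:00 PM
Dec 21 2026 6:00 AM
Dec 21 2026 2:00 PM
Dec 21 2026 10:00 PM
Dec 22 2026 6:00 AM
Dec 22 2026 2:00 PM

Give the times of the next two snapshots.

Gaps: 8, 8, 8, 8, 8 hours — each event is 8 hours after the previous one.
Dec 22 2026 2:00 PM + 8 h = Dec 22 2026 10:00 PM.
Dec 22 2026 10:00 PM + 8 h = Dec 23 2026 6:00 AM.

Dec 22 2026 10:00 PM, Dec 23 2026 6:00 AM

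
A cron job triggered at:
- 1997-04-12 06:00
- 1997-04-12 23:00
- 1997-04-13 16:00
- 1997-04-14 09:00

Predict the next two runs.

1997-04-15 02:00, 1997-04-15 19:00

Gaps: 17, 17, 17 hours — each event is 17 hours after the previous one.
1997-04-14 09:00 + 17 h = 1997-04-15 02:00.
1997-04-15 02:00 + 17 h = 1997-04-15 19:00.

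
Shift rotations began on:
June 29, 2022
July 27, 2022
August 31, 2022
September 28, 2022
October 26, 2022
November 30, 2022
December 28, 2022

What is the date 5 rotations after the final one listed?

All Wednesdays; the gaps (28, 35, 28, 28, 35, 28) vary with month length.
This is the last Wednesday of each month.
Last Wednesday of January 2023: January 25, 2023.
February 2023 ends with Wednesday February 22, 2023.
March 2023 ends with Wednesday March 29, 2023.
April 2023 ends with Wednesday April 26, 2023.
May 2023 ends with Wednesday May 31, 2023.

May 31, 2023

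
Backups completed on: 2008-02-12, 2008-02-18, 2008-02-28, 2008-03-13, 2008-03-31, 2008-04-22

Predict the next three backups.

Gaps: 6, 10, 14, 18, 22 days — each gap is 4 larger than the previous one.
Next gap: 26 days. 2008-04-22 + 26 days = 2008-05-18.
Next gap: 30 days. 2008-05-18 + 30 days = 2008-06-17.
Next gap: 34 days. 2008-06-17 + 34 days = 2008-07-21.

2008-05-18, 2008-06-17, 2008-07-21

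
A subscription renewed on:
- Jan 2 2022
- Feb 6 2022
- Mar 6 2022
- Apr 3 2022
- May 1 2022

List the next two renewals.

Jun 5 2022, Jul 3 2022

Gaps: 35, 28, 28, 28 days — a mix of 28 and 35. Every date is a Sunday.
Each is the 1st Sunday of its month.
June 2022 — 1st Sunday is Jun 5 2022.
July 2022 — 1st Sunday is Jul 3 2022.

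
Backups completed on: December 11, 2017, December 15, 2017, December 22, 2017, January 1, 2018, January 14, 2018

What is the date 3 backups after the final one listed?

Gaps: 4, 7, 10, 13 days — each gap is 3 larger than the previous one.
Next gap: 16 days. January 14, 2018 + 16 days = January 30, 2018.
Next gap: 19 days. January 30, 2018 + 19 days = February 18, 2018.
Next gap: 22 days. February 18, 2018 + 22 days = March 12, 2018.

March 12, 2018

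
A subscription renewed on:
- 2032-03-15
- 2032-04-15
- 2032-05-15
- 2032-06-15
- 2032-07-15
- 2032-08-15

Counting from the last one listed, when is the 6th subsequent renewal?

2033-02-15

Gaps: 31, 30, 31, 30, 31 days — not constant. Every event is on the 15th of the month.
Pattern: the 15th of each month.
September 2032: 2032-09-15.
October 2032: 2032-10-15.
November 2032: 2032-11-15.
Next: December 2032 → 2032-12-15.
Next: January 2033 → 2033-01-15.
February 2033: 2033-02-15.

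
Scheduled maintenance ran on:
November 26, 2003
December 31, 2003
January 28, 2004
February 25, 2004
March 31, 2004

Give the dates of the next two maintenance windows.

April 28, 2004; May 26, 2004

Every date is a Wednesday; gaps 35, 28, 28, 35 days.
Each is the last Wednesday of its month (at least one falls on the 29th or later, ruling out '4th Wednesday').
Last Wednesday of April 2004: April 28, 2004.
May 2004 ends with Wednesday May 26, 2004.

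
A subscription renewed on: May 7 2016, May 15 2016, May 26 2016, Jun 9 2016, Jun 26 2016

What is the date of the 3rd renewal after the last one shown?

Intervals are 8, 11, 14, 17 days — an arithmetic progression with common difference 3.
Next gap: 20 days. Jun 26 2016 + 20 days = Jul 16 2016.
Next gap: 23 days. Jul 16 2016 + 23 days = Aug 8 2016.
Next gap: 26 days. Aug 8 2016 + 26 days = Sep 3 2016.

Sep 3 2016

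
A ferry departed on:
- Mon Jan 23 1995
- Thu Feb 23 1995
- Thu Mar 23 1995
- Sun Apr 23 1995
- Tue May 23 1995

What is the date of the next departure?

Fri Jun 23 1995

Gaps: 31, 28, 31, 30 days — not constant. Every event is on the 23rd of the month.
Pattern: the 23rd of each month.
June 1995: Fri Jun 23 1995.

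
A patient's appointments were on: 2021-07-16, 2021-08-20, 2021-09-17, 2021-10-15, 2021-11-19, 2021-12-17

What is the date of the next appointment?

These are Fridays at 28- or 35-day spacing (35, 28, 28, 35, 28).
The pattern: 3rd Friday of the month.
January 2022 — 3rd Friday is 2022-01-21.

2022-01-21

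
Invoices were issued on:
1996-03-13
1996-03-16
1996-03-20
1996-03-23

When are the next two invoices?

Gaps: 3, 4, 3 days — not constant, but cyclic with period 2.
The events fall on every Wednesday and Saturday.
The following Wednesday is 1996-03-27.
The following Saturday is 1996-03-30.

1996-03-27, 1996-03-30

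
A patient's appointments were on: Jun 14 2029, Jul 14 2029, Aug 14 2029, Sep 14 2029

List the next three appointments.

Gaps: 30, 31, 31 days — not constant. Every event is on the 14th of the month.
Pattern: the 14th of each month.
Next: October 2029 → Oct 14 2029.
November 2029: Nov 14 2029.
Next: December 2029 → Dec 14 2029.

Oct 14 2029, Nov 14 2029, Dec 14 2029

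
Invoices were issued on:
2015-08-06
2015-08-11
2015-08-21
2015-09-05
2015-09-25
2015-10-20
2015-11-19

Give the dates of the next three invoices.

Intervals are 5, 10, 15, 20, 25, 30 days — an arithmetic progression with common difference 5.
Next gap: 35 days. 2015-11-19 + 35 days = 2015-12-24.
Next gap: 40 days. 2015-12-24 + 40 days = 2016-02-02.
Next gap: 45 days. 2016-02-02 + 45 days = 2016-03-18.

2015-12-24, 2016-02-02, 2016-03-18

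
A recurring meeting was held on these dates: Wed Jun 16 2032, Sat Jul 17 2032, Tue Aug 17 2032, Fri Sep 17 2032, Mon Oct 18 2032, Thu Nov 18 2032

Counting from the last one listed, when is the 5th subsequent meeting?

Fri Apr 22 2033

The spacing is 31, 31, 31, 31, 31 days — always 31 days.
Thu Nov 18 2032 + 31 days = Sun Dec 19 2032.
Sun Dec 19 2032 + 31 days = Wed Jan 19 2033.
Wed Jan 19 2033 + 31 days = Sat Feb 19 2033.
Sat Feb 19 2033 + 31 days = Tue Mar 22 2033.
Tue Mar 22 2033 + 31 days = Fri Apr 22 2033.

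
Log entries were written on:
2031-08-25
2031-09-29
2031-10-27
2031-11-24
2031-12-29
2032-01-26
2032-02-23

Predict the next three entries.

All Mondays; the gaps (35, 28, 28, 35, 28, 28) vary with month length.
This is the last Monday of each month.
Last Monday of March 2032: 2032-03-29.
April 2032 ends with Monday 2032-04-26.
May 2032 ends with Monday 2032-05-31.

2032-03-29, 2032-04-26, 2032-05-31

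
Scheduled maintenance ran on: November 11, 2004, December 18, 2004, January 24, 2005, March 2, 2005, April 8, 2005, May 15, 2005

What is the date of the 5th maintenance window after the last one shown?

The spacing is 37, 37, 37, 37, 37 days — always 37 days.
May 15, 2005 + 37 days = June 21, 2005.
June 21, 2005 + 37 days = July 28, 2005.
July 28, 2005 + 37 days = September 3, 2005.
September 3, 2005 + 37 days = October 10, 2005.
October 10, 2005 + 37 days = November 16, 2005.

November 16, 2005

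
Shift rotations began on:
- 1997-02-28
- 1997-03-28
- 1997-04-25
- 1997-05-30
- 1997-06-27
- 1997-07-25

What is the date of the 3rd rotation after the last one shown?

1997-10-31

Every date is a Friday; gaps 28, 28, 35, 28, 28 days.
Each is the last Friday of its month (at least one falls on the 29th or later, ruling out '4th Friday').
August 1997 ends with Friday 1997-08-29.
September 1997 ends with Friday 1997-09-26.
October 1997 ends with Friday 1997-10-31.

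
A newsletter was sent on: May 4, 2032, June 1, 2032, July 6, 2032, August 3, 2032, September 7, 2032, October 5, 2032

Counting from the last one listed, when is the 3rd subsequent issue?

January 4, 2033

These are Tuesdays at 28- or 35-day spacing (28, 35, 28, 35, 28).
The pattern: 1st Tuesday of the month.
1st Tuesday of November 2032: November 2, 2032.
1st Tuesday of December 2032: December 7, 2032.
January 2033 — 1st Tuesday is January 4, 2033.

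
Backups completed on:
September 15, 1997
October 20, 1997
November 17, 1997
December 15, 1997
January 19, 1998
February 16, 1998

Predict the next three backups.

March 16, 1998; April 20, 1998; May 18, 1998

These are Mondays at 28- or 35-day spacing (35, 28, 28, 35, 28).
The pattern: 3rd Monday of the month.
March 1998 — 3rd Monday is March 16, 1998.
3rd Monday of April 1998: April 20, 1998.
May 1998 — 3rd Monday is May 18, 1998.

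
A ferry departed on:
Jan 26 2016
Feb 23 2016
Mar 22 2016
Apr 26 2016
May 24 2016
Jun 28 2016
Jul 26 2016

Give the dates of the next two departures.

All dates are Tuesdays, 28, 28, 35, 28, 35, 28 days apart.
Specifically, the 4th Tuesday of each month.
August 2016 — 4th Tuesday is Aug 23 2016.
4th Tuesday of September 2016: Sep 27 2016.

Aug 23 2016, Sep 27 2016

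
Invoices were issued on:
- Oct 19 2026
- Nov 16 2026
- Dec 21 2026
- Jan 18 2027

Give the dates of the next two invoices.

Feb 15 2027, Mar 15 2027

These are Mondays at 28- or 35-day spacing (28, 35, 28).
The pattern: 3rd Monday of the month.
3rd Monday of February 2027: Feb 15 2027.
March 2027 — 3rd Monday is Mar 15 2027.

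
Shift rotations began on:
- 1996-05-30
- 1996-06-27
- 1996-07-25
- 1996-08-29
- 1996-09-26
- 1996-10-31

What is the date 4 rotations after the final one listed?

1997-02-27

Every date is a Thursday; gaps 28, 28, 35, 28, 35 days.
Each is the last Thursday of its month (at least one falls on the 29th or later, ruling out '4th Thursday').
Last Thursday of November 1996: 1996-11-28.
December 1996 ends with Thursday 1996-12-26.
January 1997 ends with Thursday 1997-01-30.
February 1997 ends with Thursday 1997-02-27.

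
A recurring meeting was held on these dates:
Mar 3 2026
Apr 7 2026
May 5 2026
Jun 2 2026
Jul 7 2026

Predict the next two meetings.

Aug 4 2026, Sep 1 2026

These are Tuesdays at 28- or 35-day spacing (35, 28, 28, 35).
The pattern: 1st Tuesday of the month.
August 2026 — 1st Tuesday is Aug 4 2026.
September 2026 — 1st Tuesday is Sep 1 2026.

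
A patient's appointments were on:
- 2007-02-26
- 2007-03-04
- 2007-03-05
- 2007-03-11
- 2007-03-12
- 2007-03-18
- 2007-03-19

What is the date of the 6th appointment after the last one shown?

2007-04-09

The gap pattern 6, 1, 6, 1, 6, 1 repeats every 2 events.
These are the Mondays and Sundays of each week.
Next Sunday: 2007-03-25.
Next Monday: 2007-03-26.
Next Sunday: 2007-04-01.
Next Monday: 2007-04-02.
Next Sunday: 2007-04-08.
Next Monday: 2007-04-09.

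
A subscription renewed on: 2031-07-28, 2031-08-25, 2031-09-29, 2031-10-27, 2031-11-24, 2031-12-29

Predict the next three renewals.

These are Mondays with 28, 35, 28, 28, 35-day gaps.
Each is the final Monday of its month — 2031-09-29 is past the 28th, so '4th Monday' doesn't fit.
January 2032 ends with Monday 2032-01-26.
Last Monday of February 2032: 2032-02-23.
Last Monday of March 2032: 2032-03-29.

2032-01-26, 2032-02-23, 2032-03-29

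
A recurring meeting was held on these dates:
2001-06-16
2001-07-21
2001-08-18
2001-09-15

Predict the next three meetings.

2001-10-20, 2001-11-17, 2001-12-15

All dates are Saturdays, 35, 28, 28 days apart.
Specifically, the 3rd Saturday of each month.
October 2001 — 3rd Saturday is 2001-10-20.
3rd Saturday of November 2001: 2001-11-17.
December 2001 — 3rd Saturday is 2001-12-15.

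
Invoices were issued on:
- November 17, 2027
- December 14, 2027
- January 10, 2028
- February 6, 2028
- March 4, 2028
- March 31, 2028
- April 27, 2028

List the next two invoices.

May 24, 2028; June 20, 2028

Every event comes 27 days after the last (27, 27, 27, 27, 27, 27).
April 27, 2028 + 27 days = May 24, 2028.
May 24, 2028 + 27 days = June 20, 2028.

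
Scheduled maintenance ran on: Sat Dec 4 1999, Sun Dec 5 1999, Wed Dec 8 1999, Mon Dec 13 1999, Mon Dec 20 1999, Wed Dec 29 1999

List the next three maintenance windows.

Intervals are 1, 3, 5, 7, 9 days — an arithmetic progression with common difference 2.
Next gap: 11 days. Wed Dec 29 1999 + 11 days = Sun Jan 9 2000.
Next gap: 13 days. Sun Jan 9 2000 + 13 days = Sat Jan 22 2000.
Next gap: 15 days. Sat Jan 22 2000 + 15 days = Sun Feb 6 2000.

Sun Jan 9 2000, Sat Jan 22 2000, Sun Feb 6 2000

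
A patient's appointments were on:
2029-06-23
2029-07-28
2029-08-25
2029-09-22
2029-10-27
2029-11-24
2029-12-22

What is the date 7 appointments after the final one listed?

Gaps: 35, 28, 28, 35, 28, 28 days — a mix of 28 and 35. Every date is a Saturday.
Each is the 4th Saturday of its month.
January 2030 — 4th Saturday is 2030-01-26.
February 2030 — 4th Saturday is 2030-02-23.
4th Saturday of March 2030: 2030-03-23.
4th Saturday of April 2030: 2030-04-27.
4th Saturday of May 2030: 2030-05-25.
4th Saturday of June 2030: 2030-06-22.
4th Saturday of July 2030: 2030-07-27.

2030-07-27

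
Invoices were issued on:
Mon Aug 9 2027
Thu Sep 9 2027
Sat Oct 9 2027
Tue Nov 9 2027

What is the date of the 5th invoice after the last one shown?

Sun Apr 9 2028

Each date is the 9th; the gaps (31, 30, 31) track the month lengths.
The rule is the 9th of each month.
December 2027: Thu Dec 9 2027.
Next: January 2028 → Sun Jan 9 2028.
Next: February 2028 → Wed Feb 9 2028.
Next: March 2028 → Thu Mar 9 2028.
April 2028: Sun Apr 9 2028.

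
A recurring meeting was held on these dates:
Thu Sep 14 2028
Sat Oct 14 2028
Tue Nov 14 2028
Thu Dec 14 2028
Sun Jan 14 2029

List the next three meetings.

The day-of-month is always 14 (30, 31, 30, 31 days between events).
So this recurs on the 14th of each month.
Next: February 2029 → Wed Feb 14 2029.
Next: March 2029 → Wed Mar 14 2029.
April 2029: Sat Apr 14 2029.

Wed Feb 14 2029, Wed Mar 14 2029, Sat Apr 14 2029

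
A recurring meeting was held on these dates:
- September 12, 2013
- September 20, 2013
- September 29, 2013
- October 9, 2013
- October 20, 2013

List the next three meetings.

November 1, 2013; November 14, 2013; November 28, 2013

The spacing grows by 1 each time: 8, 9, 10, 11 days.
Next gap: 12 days. October 20, 2013 + 12 days = November 1, 2013.
Next gap: 13 days. November 1, 2013 + 13 days = November 14, 2013.
Next gap: 14 days. November 14, 2013 + 14 days = November 28, 2013.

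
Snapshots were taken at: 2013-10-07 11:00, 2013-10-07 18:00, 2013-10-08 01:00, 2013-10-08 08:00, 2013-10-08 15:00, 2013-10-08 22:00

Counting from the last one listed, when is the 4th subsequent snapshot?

Spacing: 7, 7, 7, 7, 7 h — constant 7 h.
2013-10-08 22:00 + 7 h = 2013-10-09 05:00.
2013-10-09 05:00 + 7 h = 2013-10-09 12:00.
2013-10-09 12:00 + 7 h = 2013-10-09 19:00.
2013-10-09 19:00 + 7 h = 2013-10-10 02:00.

2013-10-10 02:00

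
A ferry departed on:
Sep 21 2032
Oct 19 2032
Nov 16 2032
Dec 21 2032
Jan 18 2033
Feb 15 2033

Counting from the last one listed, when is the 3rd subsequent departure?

These are Tuesdays at 28- or 35-day spacing (28, 28, 35, 28, 28).
The pattern: 3rd Tuesday of the month.
March 2033 — 3rd Tuesday is Mar 15 2033.
April 2033 — 3rd Tuesday is Apr 19 2033.
May 2033 — 3rd Tuesday is May 17 2033.

May 17 2033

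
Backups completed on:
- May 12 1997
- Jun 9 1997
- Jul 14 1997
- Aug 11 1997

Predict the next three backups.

Sep 8 1997, Oct 13 1997, Nov 10 1997

All dates are Mondays, 28, 35, 28 days apart.
Specifically, the 2nd Monday of each month.
September 1997 — 2nd Monday is Sep 8 1997.
October 1997 — 2nd Monday is Oct 13 1997.
November 1997 — 2nd Monday is Nov 10 1997.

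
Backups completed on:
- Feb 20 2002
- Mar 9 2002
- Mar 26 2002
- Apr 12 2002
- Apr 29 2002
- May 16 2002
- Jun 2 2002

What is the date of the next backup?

Every event comes 17 days after the last (17, 17, 17, 17, 17, 17).
Jun 2 2002 + 17 days = Jun 19 2002.

Jun 19 2002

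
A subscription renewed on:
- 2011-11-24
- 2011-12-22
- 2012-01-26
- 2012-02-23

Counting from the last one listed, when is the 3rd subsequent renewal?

2012-05-24

Gaps: 28, 35, 28 days — a mix of 28 and 35. Every date is a Thursday.
Each is the 4th Thursday of its month.
March 2012 — 4th Thursday is 2012-03-22.
4th Thursday of April 2012: 2012-04-26.
May 2012 — 4th Thursday is 2012-05-24.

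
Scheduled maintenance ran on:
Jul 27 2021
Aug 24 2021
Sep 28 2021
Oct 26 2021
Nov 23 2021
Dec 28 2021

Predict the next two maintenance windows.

Jan 25 2022, Feb 22 2022

These are Tuesdays at 28- or 35-day spacing (28, 35, 28, 28, 35).
The pattern: 4th Tuesday of the month.
January 2022 — 4th Tuesday is Jan 25 2022.
February 2022 — 4th Tuesday is Feb 22 2022.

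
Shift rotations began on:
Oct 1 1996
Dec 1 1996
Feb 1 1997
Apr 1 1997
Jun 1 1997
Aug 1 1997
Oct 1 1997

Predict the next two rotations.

Dec 1 1997, Feb 1 1998

Gaps: 61, 62, 59, 61, 61, 61 days — not constant. Every event is on the 1st of the month.
Pattern: the 1st of every 2 months.
December 1997: Dec 1 1997.
February 1998: Feb 1 1998.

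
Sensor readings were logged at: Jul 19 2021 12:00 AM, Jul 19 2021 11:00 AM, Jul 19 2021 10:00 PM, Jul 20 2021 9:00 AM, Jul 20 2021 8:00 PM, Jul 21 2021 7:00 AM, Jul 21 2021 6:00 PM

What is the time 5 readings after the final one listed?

The interval is a steady 11 hours (11, 11, 11, 11, 11, 11).
Jul 21 2021 6:00 PM + 11 h = Jul 22 2021 5:00 AM.
Jul 22 2021 5:00 AM + 11 h = Jul 22 2021 4:00 PM.
Jul 22 2021 4:00 PM + 11 h = Jul 23 2021 3:00 AM.
Jul 23 2021 3:00 AM + 11 h = Jul 23 2021 2:00 PM.
Jul 23 2021 2:00 PM + 11 h = Jul 24 2021 1:00 AM.

Jul 24 2021 1:00 AM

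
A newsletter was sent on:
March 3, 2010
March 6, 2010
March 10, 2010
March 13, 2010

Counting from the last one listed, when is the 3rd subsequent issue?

Gaps: 3, 4, 3 days — not constant, but cyclic with period 2.
The events fall on every Wednesday and Saturday.
Next Wednesday: March 17, 2010.
The following Saturday is March 20, 2010.
Next Wednesday: March 24, 2010.

March 24, 2010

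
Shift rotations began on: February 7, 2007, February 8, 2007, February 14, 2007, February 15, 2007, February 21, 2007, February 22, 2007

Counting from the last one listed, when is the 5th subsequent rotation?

The gap pattern 1, 6, 1, 6, 1 repeats every 2 events.
These are the Wednesdays and Thursdays of each week.
Next Wednesday: February 28, 2007.
The following Thursday is March 1, 2007.
The following Wednesday is March 7, 2007.
Next Thursday: March 8, 2007.
The following Wednesday is March 14, 2007.

March 14, 2007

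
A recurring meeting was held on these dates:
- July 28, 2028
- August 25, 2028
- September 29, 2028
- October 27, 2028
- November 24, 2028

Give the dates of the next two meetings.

These are Fridays with 28, 35, 28, 28-day gaps.
Each is the final Friday of its month — September 29, 2028 is past the 28th, so '4th Friday' doesn't fit.
December 2028 ends with Friday December 29, 2028.
Last Friday of January 2029: January 26, 2029.

December 29, 2028; January 26, 2029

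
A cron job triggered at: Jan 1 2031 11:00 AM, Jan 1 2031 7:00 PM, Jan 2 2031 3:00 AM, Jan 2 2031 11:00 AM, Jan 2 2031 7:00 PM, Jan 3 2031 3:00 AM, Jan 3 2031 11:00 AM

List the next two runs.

Spacing: 8, 8, 8, 8, 8, 8 h — constant 8 h.
Jan 3 2031 11:00 AM + 8 h = Jan 3 2031 7:00 PM.
Jan 3 2031 7:00 PM + 8 h = Jan 4 2031 3:00 AM.

Jan 3 2031 7:00 PM, Jan 4 2031 3:00 AM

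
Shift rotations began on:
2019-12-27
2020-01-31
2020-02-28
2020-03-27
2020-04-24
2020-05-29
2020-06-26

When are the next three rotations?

These are Fridays with 35, 28, 28, 28, 35, 28-day gaps.
Each is the final Friday of its month — 2020-01-31 is past the 28th, so '4th Friday' doesn't fit.
Last Friday of July 2020: 2020-07-31.
August 2020 ends with Friday 2020-08-28.
September 2020 ends with Friday 2020-09-25.

2020-07-31, 2020-08-28, 2020-09-25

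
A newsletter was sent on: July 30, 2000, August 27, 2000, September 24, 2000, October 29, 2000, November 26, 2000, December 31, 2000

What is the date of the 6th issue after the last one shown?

June 24, 2001

Every date is a Sunday; gaps 28, 28, 35, 28, 35 days.
Each is the last Sunday of its month (at least one falls on the 29th or later, ruling out '4th Sunday').
Last Sunday of January 2001: January 28, 2001.
February 2001 ends with Sunday February 25, 2001.
Last Sunday of March 2001: March 25, 2001.
April 2001 ends with Sunday April 29, 2001.
Last Sunday of May 2001: May 27, 2001.
Last Sunday of June 2001: June 24, 2001.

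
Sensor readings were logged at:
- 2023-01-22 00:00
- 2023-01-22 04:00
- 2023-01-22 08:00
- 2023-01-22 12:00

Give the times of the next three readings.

Gaps: 4, 4, 4 hours — each event is 4 hours after the previous one.
2023-01-22 12:00 + 4 h = 2023-01-22 16:00.
2023-01-22 16:00 + 4 h = 2023-01-22 20:00.
2023-01-22 20:00 + 4 h = 2023-01-23 00:00.

2023-01-22 16:00, 2023-01-22 20:00, 2023-01-23 00:00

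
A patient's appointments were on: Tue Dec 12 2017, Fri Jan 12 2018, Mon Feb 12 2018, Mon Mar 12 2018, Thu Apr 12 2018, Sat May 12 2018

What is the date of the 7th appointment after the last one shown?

Wed Dec 12 2018

Gaps: 31, 31, 28, 31, 30 days — not constant. Every event is on the 12th of the month.
Pattern: the 12th of each month.
June 2018: Tue Jun 12 2018.
Next: July 2018 → Thu Jul 12 2018.
Next: August 2018 → Sun Aug 12 2018.
Next: September 2018 → Wed Sep 12 2018.
Next: October 2018 → Fri Oct 12 2018.
November 2018: Mon Nov 12 2018.
Next: December 2018 → Wed Dec 12 2018.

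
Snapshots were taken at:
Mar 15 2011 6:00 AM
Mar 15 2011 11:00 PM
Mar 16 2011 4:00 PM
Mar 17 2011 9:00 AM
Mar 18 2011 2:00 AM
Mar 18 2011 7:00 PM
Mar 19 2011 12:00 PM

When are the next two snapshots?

The interval is a steady 17 hours (17, 17, 17, 17, 17, 17).
Mar 19 2011 12:00 PM + 17 h = Mar 20 2011 5:00 AM.
Mar 20 2011 5:00 AM + 17 h = Mar 20 2011 10:00 PM.

Mar 20 2011 5:00 AM, Mar 20 2011 10:00 PM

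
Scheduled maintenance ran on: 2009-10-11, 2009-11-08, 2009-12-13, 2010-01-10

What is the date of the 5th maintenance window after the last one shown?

All dates are Sundays, 28, 35, 28 days apart.
Specifically, the 2nd Sunday of each month.
February 2010 — 2nd Sunday is 2010-02-14.
March 2010 — 2nd Sunday is 2010-03-14.
April 2010 — 2nd Sunday is 2010-04-11.
2nd Sunday of May 2010: 2010-05-09.
June 2010 — 2nd Sunday is 2010-06-13.

2010-06-13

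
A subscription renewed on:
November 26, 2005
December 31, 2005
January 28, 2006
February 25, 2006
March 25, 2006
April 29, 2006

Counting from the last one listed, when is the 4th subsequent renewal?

August 26, 2006

These are Saturdays with 35, 28, 28, 28, 35-day gaps.
Each is the final Saturday of its month — December 31, 2005 is past the 28th, so '4th Saturday' doesn't fit.
Last Saturday of May 2006: May 27, 2006.
Last Saturday of June 2006: June 24, 2006.
Last Saturday of July 2006: July 29, 2006.
August 2006 ends with Saturday August 26, 2006.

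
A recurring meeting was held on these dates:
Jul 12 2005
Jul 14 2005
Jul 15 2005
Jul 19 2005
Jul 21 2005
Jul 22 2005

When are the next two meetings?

Every event lands on a Tuesday or Thursday or Friday (gaps cycle 2, 1, 4, 2, 1).
So the schedule is: every Tuesday, Thursday and Friday.
The following Tuesday is Jul 26 2005.
Next Thursday: Jul 28 2005.

Jul 26 2005, Jul 28 2005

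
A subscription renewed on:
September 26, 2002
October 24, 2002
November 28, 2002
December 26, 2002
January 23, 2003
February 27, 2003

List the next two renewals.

March 27, 2003; April 24, 2003

All dates are Thursdays, 28, 35, 28, 28, 35 days apart.
Specifically, the 4th Thursday of each month.
March 2003 — 4th Thursday is March 27, 2003.
April 2003 — 4th Thursday is April 24, 2003.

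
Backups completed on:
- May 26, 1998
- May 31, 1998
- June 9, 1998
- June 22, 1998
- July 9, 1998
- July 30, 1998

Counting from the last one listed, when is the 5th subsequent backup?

January 11, 1999

The spacing grows by 4 each time: 5, 9, 13, 17, 21 days.
Next gap: 25 days. July 30, 1998 + 25 days = August 24, 1998.
Next gap: 29 days. August 24, 1998 + 29 days = September 22, 1998.
Next gap: 33 days. September 22, 1998 + 33 days = October 25, 1998.
Next gap: 37 days. October 25, 1998 + 37 days = December 1, 1998.
Next gap: 41 days. December 1, 1998 + 41 days = January 11, 1999.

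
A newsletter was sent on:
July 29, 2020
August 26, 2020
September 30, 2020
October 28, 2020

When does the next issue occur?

All Wednesdays; the gaps (28, 35, 28) vary with month length.
This is the last Wednesday of each month.
November 2020 ends with Wednesday November 25, 2020.

November 25, 2020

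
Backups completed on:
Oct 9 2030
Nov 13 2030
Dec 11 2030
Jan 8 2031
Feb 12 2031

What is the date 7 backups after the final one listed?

Sep 10 2031

All dates are Wednesdays, 35, 28, 28, 35 days apart.
Specifically, the 2nd Wednesday of each month.
2nd Wednesday of March 2031: Mar 12 2031.
April 2031 — 2nd Wednesday is Apr 9 2031.
May 2031 — 2nd Wednesday is May 14 2031.
June 2031 — 2nd Wednesday is Jun 11 2031.
2nd Wednesday of July 2031: Jul 9 2031.
2nd Wednesday of August 2031: Aug 13 2031.
2nd Wednesday of September 2031: Sep 10 2031.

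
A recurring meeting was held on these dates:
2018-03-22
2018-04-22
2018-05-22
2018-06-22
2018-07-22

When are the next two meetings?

2018-08-22, 2018-09-22

The day-of-month is always 22 (31, 30, 31, 30 days between events).
So this recurs on the 22nd of each month.
Next: August 2018 → 2018-08-22.
September 2018: 2018-09-22.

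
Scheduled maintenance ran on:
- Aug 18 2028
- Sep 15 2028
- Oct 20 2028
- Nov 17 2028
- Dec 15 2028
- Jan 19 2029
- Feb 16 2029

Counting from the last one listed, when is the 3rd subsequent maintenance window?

May 18 2029

All dates are Fridays, 28, 35, 28, 28, 35, 28 days apart.
Specifically, the 3rd Friday of each month.
March 2029 — 3rd Friday is Mar 16 2029.
3rd Friday of April 2029: Apr 20 2029.
May 2029 — 3rd Friday is May 18 2029.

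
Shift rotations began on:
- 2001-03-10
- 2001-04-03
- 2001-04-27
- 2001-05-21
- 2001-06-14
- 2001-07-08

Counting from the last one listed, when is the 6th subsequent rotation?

2001-11-29

The spacing is 24, 24, 24, 24, 24 days — always 24 days.
2001-07-08 + 24 days = 2001-08-01.
2001-08-01 + 24 days = 2001-08-25.
2001-08-25 + 24 days = 2001-09-18.
2001-09-18 + 24 days = 2001-10-12.
2001-10-12 + 24 days = 2001-11-05.
2001-11-05 + 24 days = 2001-11-29.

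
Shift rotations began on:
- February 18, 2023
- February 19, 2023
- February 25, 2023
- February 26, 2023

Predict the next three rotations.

March 4, 2023; March 5, 2023; March 11, 2023

Every event lands on a Saturday or Sunday (gaps cycle 1, 6, 1).
So the schedule is: every Saturday and Sunday.
Next Saturday: March 4, 2023.
Next Sunday: March 5, 2023.
The following Saturday is March 11, 2023.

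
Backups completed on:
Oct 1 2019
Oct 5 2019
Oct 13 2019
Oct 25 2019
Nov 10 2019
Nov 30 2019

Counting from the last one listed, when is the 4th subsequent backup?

Mar 29 2020

Gaps: 4, 8, 12, 16, 20 days — each gap is 4 larger than the previous one.
Next gap: 24 days. Nov 30 2019 + 24 days = Dec 24 2019.
Next gap: 28 days. Dec 24 2019 + 28 days = Jan 21 2020.
Next gap: 32 days. Jan 21 2020 + 32 days = Feb 22 2020.
Next gap: 36 days. Feb 22 2020 + 36 days = Mar 29 2020.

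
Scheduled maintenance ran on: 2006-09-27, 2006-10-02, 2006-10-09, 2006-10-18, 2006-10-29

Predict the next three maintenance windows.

2006-11-11, 2006-11-26, 2006-12-13

Gaps: 5, 7, 9, 11 days — each gap is 2 larger than the previous one.
Next gap: 13 days. 2006-10-29 + 13 days = 2006-11-11.
Next gap: 15 days. 2006-11-11 + 15 days = 2006-11-26.
Next gap: 17 days. 2006-11-26 + 17 days = 2006-12-13.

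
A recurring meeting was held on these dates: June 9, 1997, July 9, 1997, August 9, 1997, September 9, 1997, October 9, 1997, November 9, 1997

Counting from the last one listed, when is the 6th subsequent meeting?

The day-of-month is always 9 (30, 31, 31, 30, 31 days between events).
So this recurs on the 9th of each month.
Next: December 1997 → December 9, 1997.
Next: January 1998 → January 9, 1998.
February 1998: February 9, 1998.
Next: March 1998 → March 9, 1998.
April 1998: April 9, 1998.
May 1998: May 9, 1998.

May 9, 1998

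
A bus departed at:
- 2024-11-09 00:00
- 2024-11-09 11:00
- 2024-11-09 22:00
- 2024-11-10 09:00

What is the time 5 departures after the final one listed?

2024-11-12 16:00

The interval is a steady 11 hours (11, 11, 11).
2024-11-10 09:00 + 11 h = 2024-11-10 20:00.
2024-11-10 20:00 + 11 h = 2024-11-11 07:00.
2024-11-11 07:00 + 11 h = 2024-11-11 18:00.
2024-11-11 18:00 + 11 h = 2024-11-12 05:00.
2024-11-12 05:00 + 11 h = 2024-11-12 16:00.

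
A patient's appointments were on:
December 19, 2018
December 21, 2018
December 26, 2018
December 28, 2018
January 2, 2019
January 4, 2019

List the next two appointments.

January 9, 2019; January 11, 2019

The gap pattern 2, 5, 2, 5, 2 repeats every 2 events.
These are the Wednesdays and Fridays of each week.
Next Wednesday: January 9, 2019.
Next Friday: January 11, 2019.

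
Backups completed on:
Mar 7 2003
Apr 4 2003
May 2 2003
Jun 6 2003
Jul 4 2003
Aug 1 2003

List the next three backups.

All dates are Fridays, 28, 28, 35, 28, 28 days apart.
Specifically, the 1st Friday of each month.
September 2003 — 1st Friday is Sep 5 2003.
1st Friday of October 2003: Oct 3 2003.
1st Friday of November 2003: Nov 7 2003.

Sep 5 2003, Oct 3 2003, Nov 7 2003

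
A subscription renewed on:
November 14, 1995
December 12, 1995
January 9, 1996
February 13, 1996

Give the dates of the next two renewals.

March 12, 1996; April 9, 1996

Gaps: 28, 28, 35 days — a mix of 28 and 35. Every date is a Tuesday.
Each is the 2nd Tuesday of its month.
2nd Tuesday of March 1996: March 12, 1996.
April 1996 — 2nd Tuesday is April 9, 1996.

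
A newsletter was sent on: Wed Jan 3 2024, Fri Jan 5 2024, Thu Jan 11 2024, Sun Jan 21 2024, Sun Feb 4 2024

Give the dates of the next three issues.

Intervals are 2, 6, 10, 14 days — an arithmetic progression with common difference 4.
Next gap: 18 days. Sun Feb 4 2024 + 18 days = Thu Feb 22 2024.
Next gap: 22 days. Thu Feb 22 2024 + 22 days = Fri Mar 15 2024.
Next gap: 26 days. Fri Mar 15 2024 + 26 days = Wed Apr 10 2024.

Thu Feb 22 2024, Fri Mar 15 2024, Wed Apr 10 2024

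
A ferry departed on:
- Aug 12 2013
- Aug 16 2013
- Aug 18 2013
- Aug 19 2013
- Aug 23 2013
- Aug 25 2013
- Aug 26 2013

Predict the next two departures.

Aug 30 2013, Sep 1 2013

The gap pattern 4, 2, 1, 4, 2, 1 repeats every 3 events.
These are the Mondays, Fridays and Sundays of each week.
The following Friday is Aug 30 2013.
Next Sunday: Sep 1 2013.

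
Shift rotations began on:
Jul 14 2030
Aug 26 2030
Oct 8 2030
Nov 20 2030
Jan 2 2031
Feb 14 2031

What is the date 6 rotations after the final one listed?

Oct 30 2031

Gaps between consecutive events: 43, 43, 43, 43, 43 days — a constant 43-day interval.
Feb 14 2031 + 43 days = Mar 29 2031.
Mar 29 2031 + 43 days = May 11 2031.
May 11 2031 + 43 days = Jun 23 2031.
Jun 23 2031 + 43 days = Aug 5 2031.
Aug 5 2031 + 43 days = Sep 17 2031.
Sep 17 2031 + 43 days = Oct 30 2031.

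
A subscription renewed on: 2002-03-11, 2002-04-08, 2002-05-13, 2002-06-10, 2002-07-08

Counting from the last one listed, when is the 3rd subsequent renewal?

2002-10-14

These are Mondays at 28- or 35-day spacing (28, 35, 28, 28).
The pattern: 2nd Monday of the month.
August 2002 — 2nd Monday is 2002-08-12.
2nd Monday of September 2002: 2002-09-09.
2nd Monday of October 2002: 2002-10-14.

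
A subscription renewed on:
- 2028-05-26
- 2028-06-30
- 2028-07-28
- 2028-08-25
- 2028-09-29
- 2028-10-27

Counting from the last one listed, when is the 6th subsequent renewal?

All Fridays; the gaps (35, 28, 28, 35, 28) vary with month length.
This is the last Friday of each month.
Last Friday of November 2028: 2028-11-24.
Last Friday of December 2028: 2028-12-29.
January 2029 ends with Friday 2029-01-26.
February 2029 ends with Friday 2029-02-23.
Last Friday of March 2029: 2029-03-30.
Last Friday of April 2029: 2029-04-27.

2029-04-27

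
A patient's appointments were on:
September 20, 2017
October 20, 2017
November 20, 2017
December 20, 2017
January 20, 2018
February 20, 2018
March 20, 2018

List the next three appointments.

Each date is the 20th; the gaps (30, 31, 30, 31, 31, 28) track the month lengths.
The rule is the 20th of each month.
Next: April 2018 → April 20, 2018.
Next: May 2018 → May 20, 2018.
Next: June 2018 → June 20, 2018.

April 20, 2018; May 20, 2018; June 20, 2018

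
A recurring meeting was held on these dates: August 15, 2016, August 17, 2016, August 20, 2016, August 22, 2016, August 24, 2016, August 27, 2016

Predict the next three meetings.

August 29, 2016; August 31, 2016; September 3, 2016

Gaps: 2, 3, 2, 2, 3 days — not constant, but cyclic with period 3.
The events fall on every Monday, Wednesday and Saturday.
Next Monday: August 29, 2016.
Next Wednesday: August 31, 2016.
Next Saturday: September 3, 2016.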